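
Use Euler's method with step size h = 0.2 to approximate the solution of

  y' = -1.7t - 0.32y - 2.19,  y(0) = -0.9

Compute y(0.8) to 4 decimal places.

-2.6725

Euler: y_{n+1} = y_n + h·f(t_n, y_n).
t=0.000000, y=-0.900000: f=-1.902000 → y ← -0.900000 + 0.2·(-1.902000) = -1.280400
t=0.200000, y=-1.280400: f=-2.120272 → y ← -1.280400 + 0.2·(-2.120272) = -1.704454
t=0.400000, y=-1.704454: f=-2.324575 → y ← -1.704454 + 0.2·(-2.324575) = -2.169369
t=0.600000, y=-2.169369: f=-2.515802 → y ← -2.169369 + 0.2·(-2.515802) = -2.672530
y(0.8) ≈ -2.6725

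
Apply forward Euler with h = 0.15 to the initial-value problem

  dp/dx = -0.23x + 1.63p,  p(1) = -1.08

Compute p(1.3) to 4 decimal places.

Euler: p_{n+1} = p_n + h·f(x_n, p_n).
x=1.000000, p=-1.080000: f=-1.990400 → p ← -1.080000 + 0.15·(-1.990400) = -1.378560
x=1.150000, p=-1.378560: f=-2.511553 → p ← -1.378560 + 0.15·(-2.511553) = -1.755293
p(1.3) ≈ -1.7553

-1.7553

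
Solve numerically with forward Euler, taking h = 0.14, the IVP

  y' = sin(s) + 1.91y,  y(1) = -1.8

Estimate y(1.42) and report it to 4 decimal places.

-3.1799

Euler: y_{n+1} = y_n + h·f(s_n, y_n).
s=1.000000, y=-1.800000: f=-2.596529 → y ← -1.800000 + 0.14·(-2.596529) = -2.163514
s=1.140000, y=-2.163514: f=-3.223678 → y ← -2.163514 + 0.14·(-3.223678) = -2.614829
s=1.280000, y=-2.614829: f=-4.036308 → y ← -2.614829 + 0.14·(-4.036308) = -3.179912
y(1.42) ≈ -3.1799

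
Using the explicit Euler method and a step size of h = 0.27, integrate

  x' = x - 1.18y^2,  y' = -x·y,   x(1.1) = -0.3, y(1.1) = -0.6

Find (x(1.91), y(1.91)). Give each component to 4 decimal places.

-1.1420, -0.8870

Euler on (x,y): x_{n+1} = x_n + h·x', y_{n+1} = y_n + h·y'.
1.100000: (-0.300000, -0.600000); f=(-0.724800, -0.180000) → (-0.495696, -0.648600)
1.370000: (-0.495696, -0.648600); f=(-0.992101, -0.321508) → (-0.763563, -0.735407)
1.640000: (-0.763563, -0.735407); f=(-1.401735, -0.561530) → (-1.142032, -0.887020)
(x(1.91), y(1.91)) ≈ (-1.1420, -0.8870)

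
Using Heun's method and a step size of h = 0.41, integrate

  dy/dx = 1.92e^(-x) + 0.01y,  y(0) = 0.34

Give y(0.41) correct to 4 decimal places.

0.9978

Heun: k1 = f(x_n, y_n); k2 = f(x_n + h, y_n + h·k1); y_{n+1} = y_n + (h/2)·(k1 + k2).
x=0.000000, y=0.340000:
  k1 = f(0.000000, 0.340000) = 1.923400
  k2 = f(0.410000, 1.128594) = 1.285494
  y ← 0.340000 + (0.41/2)·(1.923400 + 1.285494) = 0.997823
y(0.41) ≈ 0.9978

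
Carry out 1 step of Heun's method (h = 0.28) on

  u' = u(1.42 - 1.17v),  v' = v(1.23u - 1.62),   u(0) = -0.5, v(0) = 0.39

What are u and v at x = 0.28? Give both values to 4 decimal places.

Heun on (u,v): k1 = f(x_n, state_n); k2 = f(x_n + h, state_n + h·k1); state_{n+1} = state_n + (h/2)·(k1 + k2).
0.000000: (-0.500000, 0.390000)
  k1 = (-0.481850, -0.871650)
  predictor → (-0.634918, 0.145938)
  k2 = (-0.793173, -0.350390)
  → (-0.678503, 0.218914)
(u(0.28), v(0.28)) ≈ (-0.6785, 0.2189)

-0.6785, 0.2189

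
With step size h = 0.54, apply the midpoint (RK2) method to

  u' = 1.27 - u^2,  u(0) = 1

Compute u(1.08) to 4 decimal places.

Midpoint: k1 = f(x_n, u_n); k2 = f(x_n + h/2, u_n + (h/2)·k1); u_{n+1} = u_n + h·k2.
x=0.000000, u=1.000000:
  k1 = f(0.000000, 1.000000) = 0.270000
  k2 = f(0.270000, 1.072900) = 0.118886
  u ← 1.000000 + 0.54·0.118886 = 1.064198
x=0.540000, u=1.064198:
  k1 = f(0.540000, 1.064198) = 0.137482
  k2 = f(0.810000, 1.101318) = 0.057098
  u ← 1.064198 + 0.54·0.057098 = 1.095031
u(1.08) ≈ 1.0950

1.0950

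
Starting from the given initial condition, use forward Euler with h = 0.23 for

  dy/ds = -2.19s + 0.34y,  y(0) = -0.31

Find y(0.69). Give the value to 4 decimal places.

-0.7452

Euler: y_{n+1} = y_n + h·f(s_n, y_n).
s=0.000000, y=-0.310000: f=-0.105400 → y ← -0.310000 + 0.23·(-0.105400) = -0.334242
s=0.230000, y=-0.334242: f=-0.617342 → y ← -0.334242 + 0.23·(-0.617342) = -0.476231
s=0.460000, y=-0.476231: f=-1.169318 → y ← -0.476231 + 0.23·(-1.169318) = -0.745174
y(0.69) ≈ -0.7452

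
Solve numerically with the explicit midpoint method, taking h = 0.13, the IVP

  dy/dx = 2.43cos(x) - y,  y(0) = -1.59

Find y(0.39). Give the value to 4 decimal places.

-0.3165

Midpoint: k1 = f(x_n, y_n); k2 = f(x_n + h/2, y_n + (h/2)·k1); y_{n+1} = y_n + h·k2.
x=0.000000, y=-1.590000:
  k1 = f(0.000000, -1.590000) = 4.020000
  k2 = f(0.065000, -1.328700) = 3.753568
  y ← -1.590000 + 0.13·3.753568 = -1.102036
x=0.130000, y=-1.102036:
  k1 = f(0.130000, -1.102036) = 3.511532
  k2 = f(0.195000, -0.873787) = 3.257732
  y ← -1.102036 + 0.13·3.257732 = -0.678531
x=0.260000, y=-0.678531:
  k1 = f(0.260000, -0.678531) = 3.026859
  k2 = f(0.325000, -0.481785) = 2.784576
  y ← -0.678531 + 0.13·2.784576 = -0.316536
y(0.39) ≈ -0.3165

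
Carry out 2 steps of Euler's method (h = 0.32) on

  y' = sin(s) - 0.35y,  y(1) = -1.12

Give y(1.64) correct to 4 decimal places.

Euler: y_{n+1} = y_n + h·f(s_n, y_n).
s=1.000000, y=-1.120000: f=1.233471 → y ← -1.120000 + 0.32·1.233471 = -0.725289
s=1.320000, y=-0.725289: f=1.222566 → y ← -0.725289 + 0.32·1.222566 = -0.334068
y(1.64) ≈ -0.3341

-0.3341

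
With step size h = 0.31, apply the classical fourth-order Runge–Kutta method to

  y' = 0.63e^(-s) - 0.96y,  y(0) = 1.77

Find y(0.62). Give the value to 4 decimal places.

RK4: k1 = f(s_n, y_n); k2 = f(s_n + h/2, y_n + (h/2)·k1); k3 = f(s_n + h/2, y_n + (h/2)·k2); k4 = f(s_n + h, y_n + h·k3); y_{n+1} = y_n + (h/6)·(k1 + 2k2 + 2k3 + k4).
s=0.000000, y=1.770000:
  k1 = f(0.000000, 1.770000) = -1.069200
  k2 = f(0.155000, 1.604274) = -1.000561
  k3 = f(0.155000, 1.614913) = -1.010775
  k4 = f(0.310000, 1.456660) = -0.936322
  y ← 1.770000 + (0.31/6)·(k1 + 2k2 + 2k3 + k4) = 1.458543
s=0.310000, y=1.458543:
  k1 = f(0.310000, 1.458543) = -0.938130
  k2 = f(0.465000, 1.313133) = -0.864883
  k3 = f(0.465000, 1.324486) = -0.875782
  k4 = f(0.620000, 1.187051) = -0.800664
  y ← 1.458543 + (0.31/6)·(k1 + 2k2 + 2k3 + k4) = 1.188837
y(0.62) ≈ 1.1888

1.1888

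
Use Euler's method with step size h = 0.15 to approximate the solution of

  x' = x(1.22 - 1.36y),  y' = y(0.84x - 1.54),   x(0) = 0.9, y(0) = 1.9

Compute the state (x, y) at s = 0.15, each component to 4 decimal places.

0.7159, 1.6766

Euler on (x,y): x_{n+1} = x_n + h·x', y_{n+1} = y_n + h·y'.
0.000000: (0.900000, 1.900000); f=(-1.227600, -1.489600) → (0.715860, 1.676560)
(x(0.15), y(0.15)) ≈ (0.7159, 1.6766)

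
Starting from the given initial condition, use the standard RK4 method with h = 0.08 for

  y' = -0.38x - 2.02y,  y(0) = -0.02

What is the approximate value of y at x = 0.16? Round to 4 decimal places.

RK4: k1 = f(x_n, y_n); k2 = f(x_n + h/2, y_n + (h/2)·k1); k3 = f(x_n + h/2, y_n + (h/2)·k2); k4 = f(x_n + h, y_n + h·k3); y_{n+1} = y_n + (h/6)·(k1 + 2k2 + 2k3 + k4).
x=0.000000, y=-0.020000:
  k1 = f(0.000000, -0.020000) = 0.040400
  k2 = f(0.040000, -0.018384) = 0.021936
  k3 = f(0.040000, -0.019123) = 0.023428
  k4 = f(0.080000, -0.018126) = 0.006214
  y ← -0.020000 + (0.08/6)·(k1 + 2k2 + 2k3 + k4) = -0.018169
x=0.080000, y=-0.018169:
  k1 = f(0.080000, -0.018169) = 0.006301
  k2 = f(0.120000, -0.017917) = -0.009408
  k3 = f(0.120000, -0.018545) = -0.008139
  k4 = f(0.160000, -0.018820) = -0.022784
  y ← -0.018169 + (0.08/6)·(k1 + 2k2 + 2k3 + k4) = -0.018856
y(0.16) ≈ -0.0189

-0.0189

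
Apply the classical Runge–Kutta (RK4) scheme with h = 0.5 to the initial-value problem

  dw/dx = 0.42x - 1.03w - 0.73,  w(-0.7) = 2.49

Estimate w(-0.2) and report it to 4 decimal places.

RK4: k1 = f(x_n, w_n); k2 = f(x_n + h/2, w_n + (h/2)·k1); k3 = f(x_n + h/2, w_n + (h/2)·k2); k4 = f(x_n + h, w_n + h·k3); w_{n+1} = w_n + (h/6)·(k1 + 2k2 + 2k3 + k4).
x=-0.700000, w=2.490000:
  k1 = f(-0.700000, 2.490000) = -3.588700
  k2 = f(-0.450000, 1.592825) = -2.559610
  k3 = f(-0.450000, 1.850098) = -2.824600
  k4 = f(-0.200000, 1.077700) = -1.924031
  w ← 2.490000 + (0.5/6)·(k1 + 2k2 + 2k3 + k4) = 1.133237
w(-0.2) ≈ 1.1332

1.1332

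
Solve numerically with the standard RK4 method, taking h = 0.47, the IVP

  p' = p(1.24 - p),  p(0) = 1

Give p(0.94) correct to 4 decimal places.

1.1536

RK4: k1 = f(t_n, p_n); k2 = f(t_n + h/2, p_n + (h/2)·k1); k3 = f(t_n + h/2, p_n + (h/2)·k2); k4 = f(t_n + h, p_n + h·k3); p_{n+1} = p_n + (h/6)·(k1 + 2k2 + 2k3 + k4).
t=0.000000, p=1.000000:
  k1 = f(0.000000, 1.000000) = 0.240000
  k2 = f(0.235000, 1.056400) = 0.193955
  k3 = f(0.235000, 1.045579) = 0.203282
  k4 = f(0.470000, 1.095543) = 0.158259
  p ← 1.000000 + (0.47/6)·(k1 + 2k2 + 2k3 + k4) = 1.093431
t=0.470000, p=1.093431:
  k1 = f(0.470000, 1.093431) = 0.160263
  k2 = f(0.705000, 1.131093) = 0.123184
  k3 = f(0.705000, 1.122379) = 0.132015
  k4 = f(0.940000, 1.155478) = 0.097663
  p ← 1.093431 + (0.47/6)·(k1 + 2k2 + 2k3 + k4) = 1.153616
p(0.94) ≈ 1.1536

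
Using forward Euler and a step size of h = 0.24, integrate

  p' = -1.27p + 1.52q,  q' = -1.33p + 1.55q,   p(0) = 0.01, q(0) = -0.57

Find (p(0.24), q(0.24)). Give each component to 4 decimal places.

Euler on (p,q): p_{n+1} = p_n + h·p', q_{n+1} = q_n + h·q'.
0.000000: (0.010000, -0.570000); f=(-0.879100, -0.896800) → (-0.200984, -0.785232)
(p(0.24), q(0.24)) ≈ (-0.2010, -0.7852)

-0.2010, -0.7852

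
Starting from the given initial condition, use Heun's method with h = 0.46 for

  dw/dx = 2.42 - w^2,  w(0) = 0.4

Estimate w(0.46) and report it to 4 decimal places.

0.9997

Heun: k1 = f(x_n, w_n); k2 = f(x_n + h, w_n + h·k1); w_{n+1} = w_n + (h/2)·(k1 + k2).
x=0.000000, w=0.400000:
  k1 = f(0.000000, 0.400000) = 2.260000
  k2 = f(0.460000, 1.439600) = 0.347552
  w ← 0.400000 + (0.46/2)·(2.260000 + 0.347552) = 0.999737
w(0.46) ≈ 0.9997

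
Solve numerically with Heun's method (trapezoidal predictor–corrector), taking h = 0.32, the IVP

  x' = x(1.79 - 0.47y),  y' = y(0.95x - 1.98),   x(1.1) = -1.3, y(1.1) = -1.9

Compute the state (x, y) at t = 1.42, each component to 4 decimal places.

Heun on (x,y): k1 = f(t_n, state_n); k2 = f(t_n + h, state_n + h·k1); state_{n+1} = state_n + (h/2)·(k1 + k2).
1.100000: (-1.300000, -1.900000)
  k1 = (-3.487900, 6.108500)
  predictor → (-2.416128, 0.054720)
  k2 = (-4.262730, -0.233946)
  → (-2.540101, -0.960071)
(x(1.42), y(1.42)) ≈ (-2.5401, -0.9601)

-2.5401, -0.9601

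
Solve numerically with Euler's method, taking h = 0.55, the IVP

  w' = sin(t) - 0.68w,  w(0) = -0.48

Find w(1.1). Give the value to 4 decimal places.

Euler: w_{n+1} = w_n + h·f(t_n, w_n).
t=0.000000, w=-0.480000: f=0.326400 → w ← -0.480000 + 0.55·0.326400 = -0.300480
t=0.550000, w=-0.300480: f=0.727014 → w ← -0.300480 + 0.55·0.727014 = 0.099377
w(1.1) ≈ 0.0994

0.0994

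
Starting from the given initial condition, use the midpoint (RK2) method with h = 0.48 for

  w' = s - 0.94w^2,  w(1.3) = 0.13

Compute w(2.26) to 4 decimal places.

Midpoint: k1 = f(s_n, w_n); k2 = f(s_n + h/2, w_n + (h/2)·k1); w_{n+1} = w_n + h·k2.
s=1.300000, w=0.130000:
  k1 = f(1.300000, 0.130000) = 1.284114
  k2 = f(1.540000, 0.438187) = 1.359512
  w ← 0.130000 + 0.48·1.359512 = 0.782566
s=1.780000, w=0.782566:
  k1 = f(1.780000, 0.782566) = 1.204335
  k2 = f(2.020000, 1.071606) = 0.940560
  w ← 0.782566 + 0.48·0.940560 = 1.234035
w(2.26) ≈ 1.2340

1.2340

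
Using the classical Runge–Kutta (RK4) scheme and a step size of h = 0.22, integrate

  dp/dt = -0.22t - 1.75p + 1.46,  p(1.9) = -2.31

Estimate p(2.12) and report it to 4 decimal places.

RK4: k1 = f(t_n, p_n); k2 = f(t_n + h/2, p_n + (h/2)·k1); k3 = f(t_n + h/2, p_n + (h/2)·k2); k4 = f(t_n + h, p_n + h·k3); p_{n+1} = p_n + (h/6)·(k1 + 2k2 + 2k3 + k4).
t=1.900000, p=-2.310000:
  k1 = f(1.900000, -2.310000) = 5.084500
  k2 = f(2.010000, -1.750705) = 4.081534
  k3 = f(2.010000, -1.861031) = 4.274605
  k4 = f(2.120000, -1.369587) = 3.390377
  p ← -2.310000 + (0.22/6)·(k1 + 2k2 + 2k3 + k4) = -1.386471
p(2.12) ≈ -1.3865

-1.3865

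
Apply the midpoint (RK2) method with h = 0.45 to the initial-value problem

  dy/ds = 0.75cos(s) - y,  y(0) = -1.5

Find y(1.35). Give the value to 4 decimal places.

Midpoint: k1 = f(s_n, y_n); k2 = f(s_n + h/2, y_n + (h/2)·k1); y_{n+1} = y_n + h·k2.
s=0.000000, y=-1.500000:
  k1 = f(0.000000, -1.500000) = 2.250000
  k2 = f(0.225000, -0.993750) = 1.724846
  y ← -1.500000 + 0.45·1.724846 = -0.723819
s=0.450000, y=-0.723819:
  k1 = f(0.450000, -0.723819) = 1.399155
  k2 = f(0.675000, -0.409010) = 0.994540
  y ← -0.723819 + 0.45·0.994540 = -0.276277
s=0.900000, y=-0.276277:
  k1 = f(0.900000, -0.276277) = 0.742484
  k2 = f(1.125000, -0.109218) = 0.432600
  y ← -0.276277 + 0.45·0.432600 = -0.081607
y(1.35) ≈ -0.0816

-0.0816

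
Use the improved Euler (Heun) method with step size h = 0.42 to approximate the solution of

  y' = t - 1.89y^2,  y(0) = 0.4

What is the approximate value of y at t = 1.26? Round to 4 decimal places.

Heun: k1 = f(t_n, y_n); k2 = f(t_n + h, y_n + h·k1); y_{n+1} = y_n + (h/2)·(k1 + k2).
t=0.000000, y=0.400000:
  k1 = f(0.000000, 0.400000) = -0.302400
  k2 = f(0.420000, 0.272992) = 0.279148
  y ← 0.400000 + (0.42/2)·(-0.302400 + 0.279148) = 0.395117
t=0.420000, y=0.395117:
  k1 = f(0.420000, 0.395117) = 0.124938
  k2 = f(0.840000, 0.447591) = 0.461362
  y ← 0.395117 + (0.42/2)·(0.124938 + 0.461362) = 0.518240
t=0.840000, y=0.518240:
  k1 = f(0.840000, 0.518240) = 0.332397
  k2 = f(1.260000, 0.657847) = 0.442079
  y ← 0.518240 + (0.42/2)·(0.332397 + 0.442079) = 0.680880
y(1.26) ≈ 0.6809

0.6809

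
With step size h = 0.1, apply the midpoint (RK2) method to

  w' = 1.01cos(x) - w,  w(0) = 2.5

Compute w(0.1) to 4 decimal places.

2.3583

Midpoint: k1 = f(x_n, w_n); k2 = f(x_n + h/2, w_n + (h/2)·k1); w_{n+1} = w_n + h·k2.
x=0.000000, w=2.500000:
  k1 = f(0.000000, 2.500000) = -1.490000
  k2 = f(0.050000, 2.425500) = -1.416762
  w ← 2.500000 + 0.1·(-1.416762) = 2.358324
w(0.1) ≈ 2.3583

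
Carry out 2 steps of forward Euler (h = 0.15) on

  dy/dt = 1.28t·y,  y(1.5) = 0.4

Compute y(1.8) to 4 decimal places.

0.6784

Euler: y_{n+1} = y_n + h·f(t_n, y_n).
t=1.500000, y=0.400000: f=0.768000 → y ← 0.400000 + 0.15·0.768000 = 0.515200
t=1.650000, y=0.515200: f=1.088102 → y ← 0.515200 + 0.15·1.088102 = 0.678415
y(1.8) ≈ 0.6784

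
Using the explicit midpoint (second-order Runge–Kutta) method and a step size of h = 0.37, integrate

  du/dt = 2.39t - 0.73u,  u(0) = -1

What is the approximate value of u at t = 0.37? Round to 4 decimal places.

-0.6028

Midpoint: k1 = f(t_n, u_n); k2 = f(t_n + h/2, u_n + (h/2)·k1); u_{n+1} = u_n + h·k2.
t=0.000000, u=-1.000000:
  k1 = f(0.000000, -1.000000) = 0.730000
  k2 = f(0.185000, -0.864950) = 1.073564
  u ← -1.000000 + 0.37·1.073564 = -0.602782
u(0.37) ≈ -0.6028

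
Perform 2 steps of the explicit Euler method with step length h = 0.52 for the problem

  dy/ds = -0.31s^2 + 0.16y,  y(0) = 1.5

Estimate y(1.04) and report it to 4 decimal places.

1.7164

Euler: y_{n+1} = y_n + h·f(s_n, y_n).
s=0.000000, y=1.500000: f=0.240000 → y ← 1.500000 + 0.52·0.240000 = 1.624800
s=0.520000, y=1.624800: f=0.176144 → y ← 1.624800 + 0.52·0.176144 = 1.716395
y(1.04) ≈ 1.7164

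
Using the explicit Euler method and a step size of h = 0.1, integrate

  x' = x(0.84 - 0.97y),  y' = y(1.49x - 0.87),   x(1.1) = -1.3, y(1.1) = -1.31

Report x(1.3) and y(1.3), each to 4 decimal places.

Euler on (x,y): x_{n+1} = x_n + h·x', y_{n+1} = y_n + h·y'.
1.100000: (-1.300000, -1.310000); f=(-2.743910, 3.677170) → (-1.574391, -0.942283)
1.200000: (-1.574391, -0.942283); f=(-2.761505, 3.030234) → (-1.850541, -0.639260)
(x(1.3), y(1.3)) ≈ (-1.8505, -0.6393)

-1.8505, -0.6393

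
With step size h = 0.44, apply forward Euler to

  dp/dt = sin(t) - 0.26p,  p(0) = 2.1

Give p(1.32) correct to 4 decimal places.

1.9637

Euler: p_{n+1} = p_n + h·f(t_n, p_n).
t=0.000000, p=2.100000: f=-0.546000 → p ← 2.100000 + 0.44·(-0.546000) = 1.859760
t=0.440000, p=1.859760: f=-0.057598 → p ← 1.859760 + 0.44·(-0.057598) = 1.834417
t=0.880000, p=1.834417: f=0.293791 → p ← 1.834417 + 0.44·0.293791 = 1.963685
p(1.32) ≈ 1.9637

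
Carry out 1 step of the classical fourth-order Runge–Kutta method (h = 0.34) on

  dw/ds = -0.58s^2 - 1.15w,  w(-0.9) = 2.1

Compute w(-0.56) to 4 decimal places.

1.3347

RK4: k1 = f(s_n, w_n); k2 = f(s_n + h/2, w_n + (h/2)·k1); k3 = f(s_n + h/2, w_n + (h/2)·k2); k4 = f(s_n + h, w_n + h·k3); w_{n+1} = w_n + (h/6)·(k1 + 2k2 + 2k3 + k4).
s=-0.900000, w=2.100000:
  k1 = f(-0.900000, 2.100000) = -2.884800
  k2 = f(-0.730000, 1.609584) = -2.160104
  k3 = f(-0.730000, 1.732782) = -2.301782
  k4 = f(-0.560000, 1.317394) = -1.696891
  w ← 2.100000 + (0.34/6)·(k1 + 2k2 + 2k3 + k4) = 1.334690
w(-0.56) ≈ 1.3347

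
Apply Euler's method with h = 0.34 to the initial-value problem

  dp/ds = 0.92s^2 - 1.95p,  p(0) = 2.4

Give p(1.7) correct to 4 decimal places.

Euler: p_{n+1} = p_n + h·f(s_n, p_n).
s=0.000000, p=2.400000: f=-4.680000 → p ← 2.400000 + 0.34·(-4.680000) = 0.808800
s=0.340000, p=0.808800: f=-1.470808 → p ← 0.808800 + 0.34·(-1.470808) = 0.308725
s=0.680000, p=0.308725: f=-0.176606 → p ← 0.308725 + 0.34·(-0.176606) = 0.248679
s=1.020000, p=0.248679: f=0.472244 → p ← 0.248679 + 0.34·0.472244 = 0.409242
s=1.360000, p=0.409242: f=0.903610 → p ← 0.409242 + 0.34·0.903610 = 0.716469
p(1.7) ≈ 0.7165

0.7165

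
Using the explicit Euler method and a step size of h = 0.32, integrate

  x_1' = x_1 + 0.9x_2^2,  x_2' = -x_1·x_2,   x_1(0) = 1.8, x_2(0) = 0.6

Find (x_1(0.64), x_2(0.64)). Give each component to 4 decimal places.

Euler on (x_1,x_2): x_1_{n+1} = x_1_n + h·x_1', x_2_{n+1} = x_2_n + h·x_2'.
0.000000: (1.800000, 0.600000); f=(2.124000, -1.080000) → (2.479680, 0.254400)
0.320000: (2.479680, 0.254400); f=(2.537927, -0.630831) → (3.291817, 0.052534)
(x_1(0.64), x_2(0.64)) ≈ (3.2918, 0.0525)

3.2918, 0.0525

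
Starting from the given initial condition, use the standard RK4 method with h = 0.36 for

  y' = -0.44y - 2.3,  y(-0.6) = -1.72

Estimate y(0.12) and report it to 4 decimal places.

-2.6723

RK4: k1 = f(x_n, y_n); k2 = f(x_n + h/2, y_n + (h/2)·k1); k3 = f(x_n + h/2, y_n + (h/2)·k2); k4 = f(x_n + h, y_n + h·k3); y_{n+1} = y_n + (h/6)·(k1 + 2k2 + 2k3 + k4).
x=-0.600000, y=-1.720000:
  k1 = f(-0.600000, -1.720000) = -1.543200
  k2 = f(-0.420000, -1.997776) = -1.420979
  k3 = f(-0.420000, -1.975776) = -1.430658
  k4 = f(-0.240000, -2.235037) = -1.316584
  y ← -1.720000 + (0.36/6)·(k1 + 2k2 + 2k3 + k4) = -2.233783
x=-0.240000, y=-2.233783:
  k1 = f(-0.240000, -2.233783) = -1.317135
  k2 = f(-0.060000, -2.470868) = -1.212818
  k3 = f(-0.060000, -2.452091) = -1.221080
  k4 = f(0.120000, -2.673372) = -1.123716
  y ← -2.233783 + (0.36/6)·(k1 + 2k2 + 2k3 + k4) = -2.672302
y(0.12) ≈ -2.6723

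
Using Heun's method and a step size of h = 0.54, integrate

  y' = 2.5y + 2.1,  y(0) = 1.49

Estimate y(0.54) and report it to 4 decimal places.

Heun: k1 = f(x_n, y_n); k2 = f(x_n + h, y_n + h·k1); y_{n+1} = y_n + (h/2)·(k1 + k2).
x=0.000000, y=1.490000:
  k1 = f(0.000000, 1.490000) = 5.825000
  k2 = f(0.540000, 4.635500) = 13.688750
  y ← 1.490000 + (0.54/2)·(5.825000 + 13.688750) = 6.758713
y(0.54) ≈ 6.7587

6.7587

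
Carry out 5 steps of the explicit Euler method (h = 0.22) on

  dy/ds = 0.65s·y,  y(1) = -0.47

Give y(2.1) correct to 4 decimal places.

Euler: y_{n+1} = y_n + h·f(s_n, y_n).
s=1.000000, y=-0.470000: f=-0.305500 → y ← -0.470000 + 0.22·(-0.305500) = -0.537210
s=1.220000, y=-0.537210: f=-0.426008 → y ← -0.537210 + 0.22·(-0.426008) = -0.630932
s=1.440000, y=-0.630932: f=-0.590552 → y ← -0.630932 + 0.22·(-0.590552) = -0.760853
s=1.660000, y=-0.760853: f=-0.820960 → y ← -0.760853 + 0.22·(-0.820960) = -0.941464
s=1.880000, y=-0.941464: f=-1.150470 → y ← -0.941464 + 0.22·(-1.150470) = -1.194568
y(2.1) ≈ -1.1946

-1.1946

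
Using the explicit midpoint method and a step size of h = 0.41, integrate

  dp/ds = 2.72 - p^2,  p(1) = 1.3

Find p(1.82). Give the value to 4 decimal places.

1.5600

Midpoint: k1 = f(s_n, p_n); k2 = f(s_n + h/2, p_n + (h/2)·k1); p_{n+1} = p_n + h·k2.
s=1.000000, p=1.300000:
  k1 = f(1.000000, 1.300000) = 1.030000
  k2 = f(1.205000, 1.511150) = 0.436426
  p ← 1.300000 + 0.41·0.436426 = 1.478935
s=1.410000, p=1.478935:
  k1 = f(1.410000, 1.478935) = 0.532753
  k2 = f(1.615000, 1.588149) = 0.197783
  p ← 1.478935 + 0.41·0.197783 = 1.560026
p(1.82) ≈ 1.5600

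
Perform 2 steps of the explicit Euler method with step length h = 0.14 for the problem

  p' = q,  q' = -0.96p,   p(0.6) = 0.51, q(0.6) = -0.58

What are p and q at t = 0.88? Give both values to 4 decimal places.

Euler on (p,q): p_{n+1} = p_n + h·p', q_{n+1} = q_n + h·q'.
0.600000: (0.510000, -0.580000); f=(-0.580000, -0.489600) → (0.428800, -0.648544)
0.740000: (0.428800, -0.648544); f=(-0.648544, -0.411648) → (0.338004, -0.706175)
(p(0.88), q(0.88)) ≈ (0.3380, -0.7062)

0.3380, -0.7062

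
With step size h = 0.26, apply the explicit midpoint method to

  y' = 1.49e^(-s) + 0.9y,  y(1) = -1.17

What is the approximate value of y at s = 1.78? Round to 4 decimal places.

Midpoint: k1 = f(s_n, y_n); k2 = f(s_n + h/2, y_n + (h/2)·k1); y_{n+1} = y_n + h·k2.
s=1.000000, y=-1.170000:
  k1 = f(1.000000, -1.170000) = -0.504860
  k2 = f(1.130000, -1.235632) = -0.630749
  y ← -1.170000 + 0.26·(-0.630749) = -1.333995
s=1.260000, y=-1.333995:
  k1 = f(1.260000, -1.333995) = -0.777951
  k2 = f(1.390000, -1.435128) = -0.920493
  y ← -1.333995 + 0.26·(-0.920493) = -1.573323
s=1.520000, y=-1.573323:
  k1 = f(1.520000, -1.573323) = -1.090110
  k2 = f(1.650000, -1.715037) = -1.257379
  y ← -1.573323 + 0.26·(-1.257379) = -1.900242
y(1.78) ≈ -1.9002

-1.9002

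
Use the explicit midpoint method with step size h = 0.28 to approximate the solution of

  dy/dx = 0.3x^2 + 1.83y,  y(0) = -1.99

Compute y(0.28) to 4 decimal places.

-3.2693

Midpoint: k1 = f(x_n, y_n); k2 = f(x_n + h/2, y_n + (h/2)·k1); y_{n+1} = y_n + h·k2.
x=0.000000, y=-1.990000:
  k1 = f(0.000000, -1.990000) = -3.641700
  k2 = f(0.140000, -2.499838) = -4.568824
  y ← -1.990000 + 0.28·(-4.568824) = -3.269271
y(0.28) ≈ -3.2693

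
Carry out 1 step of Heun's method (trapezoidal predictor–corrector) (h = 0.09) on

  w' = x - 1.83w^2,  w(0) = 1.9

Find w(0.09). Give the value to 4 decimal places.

Heun: k1 = f(x_n, w_n); k2 = f(x_n + h, w_n + h·k1); w_{n+1} = w_n + (h/2)·(k1 + k2).
x=0.000000, w=1.900000:
  k1 = f(0.000000, 1.900000) = -6.606300
  k2 = f(0.090000, 1.305433) = -3.028604
  w ← 1.900000 + (0.09/2)·(-6.606300 + (-3.028604)) = 1.466429
w(0.09) ≈ 1.4664

1.4664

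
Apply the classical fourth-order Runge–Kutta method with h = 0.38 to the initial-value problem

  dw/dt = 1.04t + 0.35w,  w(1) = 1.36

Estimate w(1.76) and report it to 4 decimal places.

RK4: k1 = f(t_n, w_n); k2 = f(t_n + h/2, w_n + (h/2)·k1); k3 = f(t_n + h/2, w_n + (h/2)·k2); k4 = f(t_n + h, w_n + h·k3); w_{n+1} = w_n + (h/6)·(k1 + 2k2 + 2k3 + k4).
t=1.000000, w=1.360000:
  k1 = f(1.000000, 1.360000) = 1.516000
  k2 = f(1.190000, 1.648040) = 1.814414
  k3 = f(1.190000, 1.704739) = 1.834259
  k4 = f(1.380000, 2.057018) = 2.155156
  w ← 1.360000 + (0.38/6)·(k1 + 2k2 + 2k3 + k4) = 2.054672
t=1.380000, w=2.054672:
  k1 = f(1.380000, 2.054672) = 2.154335
  k2 = f(1.570000, 2.463995) = 2.495198
  k3 = f(1.570000, 2.528759) = 2.517866
  k4 = f(1.760000, 3.011461) = 2.884411
  w ← 2.054672 + (0.38/6)·(k1 + 2k2 + 2k3 + k4) = 3.008780
w(1.76) ≈ 3.0088

3.0088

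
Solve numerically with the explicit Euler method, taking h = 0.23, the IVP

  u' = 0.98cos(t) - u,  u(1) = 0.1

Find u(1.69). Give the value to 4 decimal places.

0.2008

Euler: u_{n+1} = u_n + h·f(t_n, u_n).
t=1.000000, u=0.100000: f=0.429496 → u ← 0.100000 + 0.23·0.429496 = 0.198784
t=1.230000, u=0.198784: f=0.128769 → u ← 0.198784 + 0.23·0.128769 = 0.228401
t=1.460000, u=0.228401: f=-0.120043 → u ← 0.228401 + 0.23·(-0.120043) = 0.200791
u(1.69) ≈ 0.2008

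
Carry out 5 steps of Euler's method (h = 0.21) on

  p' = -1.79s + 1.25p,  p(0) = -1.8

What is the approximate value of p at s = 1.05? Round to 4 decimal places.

-6.7986

Euler: p_{n+1} = p_n + h·f(s_n, p_n).
s=0.000000, p=-1.800000: f=-2.250000 → p ← -1.800000 + 0.21·(-2.250000) = -2.272500
s=0.210000, p=-2.272500: f=-3.216525 → p ← -2.272500 + 0.21·(-3.216525) = -2.947970
s=0.420000, p=-2.947970: f=-4.436763 → p ← -2.947970 + 0.21·(-4.436763) = -3.879690
s=0.630000, p=-3.879690: f=-5.977313 → p ← -3.879690 + 0.21·(-5.977313) = -5.134926
s=0.840000, p=-5.134926: f=-7.922258 → p ← -5.134926 + 0.21·(-7.922258) = -6.798600
p(1.05) ≈ -6.7986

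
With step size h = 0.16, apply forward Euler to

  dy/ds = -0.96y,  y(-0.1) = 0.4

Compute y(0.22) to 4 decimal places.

0.2866

Euler: y_{n+1} = y_n + h·f(s_n, y_n).
s=-0.100000, y=0.400000: f=-0.384000 → y ← 0.400000 + 0.16·(-0.384000) = 0.338560
s=0.060000, y=0.338560: f=-0.325018 → y ← 0.338560 + 0.16·(-0.325018) = 0.286557
y(0.22) ≈ 0.2866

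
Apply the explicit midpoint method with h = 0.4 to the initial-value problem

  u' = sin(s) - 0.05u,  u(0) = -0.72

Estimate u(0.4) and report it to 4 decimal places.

-0.6263

Midpoint: k1 = f(s_n, u_n); k2 = f(s_n + h/2, u_n + (h/2)·k1); u_{n+1} = u_n + h·k2.
s=0.000000, u=-0.720000:
  k1 = f(0.000000, -0.720000) = 0.036000
  k2 = f(0.200000, -0.712800) = 0.234309
  u ← -0.720000 + 0.4·0.234309 = -0.626276
u(0.4) ≈ -0.6263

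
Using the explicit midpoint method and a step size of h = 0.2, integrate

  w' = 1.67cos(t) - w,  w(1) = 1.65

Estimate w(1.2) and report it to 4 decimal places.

1.4865

Midpoint: k1 = f(t_n, w_n); k2 = f(t_n + h/2, w_n + (h/2)·k1); w_{n+1} = w_n + h·k2.
t=1.000000, w=1.650000:
  k1 = f(1.000000, 1.650000) = -0.747695
  k2 = f(1.100000, 1.575230) = -0.817725
  w ← 1.650000 + 0.2·(-0.817725) = 1.486455
w(1.2) ≈ 1.4865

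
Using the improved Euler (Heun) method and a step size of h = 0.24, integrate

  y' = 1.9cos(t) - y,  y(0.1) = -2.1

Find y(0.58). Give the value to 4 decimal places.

-0.6470

Heun: k1 = f(t_n, y_n); k2 = f(t_n + h, y_n + h·k1); y_{n+1} = y_n + (h/2)·(k1 + k2).
t=0.100000, y=-2.100000:
  k1 = f(0.100000, -2.100000) = 3.990508
  k2 = f(0.340000, -1.142278) = 2.933512
  y ← -2.100000 + (0.24/2)·(3.990508 + 2.933512) = -1.269118
t=0.340000, y=-1.269118:
  k1 = f(0.340000, -1.269118) = 3.060351
  k2 = f(0.580000, -0.534633) = 2.123912
  y ← -1.269118 + (0.24/2)·(3.060351 + 2.123912) = -0.647006
y(0.58) ≈ -0.6470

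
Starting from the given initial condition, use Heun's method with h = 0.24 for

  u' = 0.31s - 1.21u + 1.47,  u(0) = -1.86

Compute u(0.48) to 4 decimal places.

-0.4920

Heun: k1 = f(s_n, u_n); k2 = f(s_n + h, u_n + h·k1); u_{n+1} = u_n + (h/2)·(k1 + k2).
s=0.000000, u=-1.860000:
  k1 = f(0.000000, -1.860000) = 3.720600
  k2 = f(0.240000, -0.967056) = 2.714538
  u ← -1.860000 + (0.24/2)·(3.720600 + 2.714538) = -1.087783
s=0.240000, u=-1.087783:
  k1 = f(0.240000, -1.087783) = 2.860618
  k2 = f(0.480000, -0.401235) = 2.104295
  u ← -1.087783 + (0.24/2)·(2.860618 + 2.104295) = -0.491994
u(0.48) ≈ -0.4920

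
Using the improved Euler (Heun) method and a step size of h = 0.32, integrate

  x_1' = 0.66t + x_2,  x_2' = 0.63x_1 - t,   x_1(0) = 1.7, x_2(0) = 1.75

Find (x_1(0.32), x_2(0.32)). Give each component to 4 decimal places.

2.3486, 2.0980

Heun on (x_1,x_2): k1 = f(t_n, state_n); k2 = f(t_n + h, state_n + h·k1); state_{n+1} = state_n + (h/2)·(k1 + k2).
0.000000: (1.700000, 1.750000)
  k1 = (1.750000, 1.071000)
  predictor → (2.260000, 2.092720)
  k2 = (2.303920, 1.103800)
  → (2.348627, 2.097968)
(x_1(0.32), x_2(0.32)) ≈ (2.3486, 2.0980)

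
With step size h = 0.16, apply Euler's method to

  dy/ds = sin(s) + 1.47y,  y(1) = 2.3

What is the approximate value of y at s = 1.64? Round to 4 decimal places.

6.1823

Euler: y_{n+1} = y_n + h·f(s_n, y_n).
s=1.000000, y=2.300000: f=4.222471 → y ← 2.300000 + 0.16·4.222471 = 2.975595
s=1.160000, y=2.975595: f=5.290928 → y ← 2.975595 + 0.16·5.290928 = 3.822144
s=1.320000, y=3.822144: f=6.587267 → y ← 3.822144 + 0.16·6.587267 = 4.876107
s=1.480000, y=4.876107: f=8.163757 → y ← 4.876107 + 0.16·8.163757 = 6.182308
y(1.64) ≈ 6.1823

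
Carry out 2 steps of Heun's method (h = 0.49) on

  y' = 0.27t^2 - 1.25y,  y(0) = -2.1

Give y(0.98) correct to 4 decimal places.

Heun: k1 = f(t_n, y_n); k2 = f(t_n + h, y_n + h·k1); y_{n+1} = y_n + (h/2)·(k1 + k2).
t=0.000000, y=-2.100000:
  k1 = f(0.000000, -2.100000) = 2.625000
  k2 = f(0.490000, -0.813750) = 1.082015
  y ← -2.100000 + (0.49/2)·(2.625000 + 1.082015) = -1.191781
t=0.490000, y=-1.191781:
  k1 = f(0.490000, -1.191781) = 1.554554
  k2 = f(0.980000, -0.430050) = 0.796871
  y ← -1.191781 + (0.49/2)·(1.554554 + 0.796871) = -0.615682
y(0.98) ≈ -0.6157

-0.6157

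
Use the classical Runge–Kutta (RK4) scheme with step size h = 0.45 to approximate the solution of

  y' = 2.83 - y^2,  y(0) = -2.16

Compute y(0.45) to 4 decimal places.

-5.4445

RK4: k1 = f(s_n, y_n); k2 = f(s_n + h/2, y_n + (h/2)·k1); k3 = f(s_n + h/2, y_n + (h/2)·k2); k4 = f(s_n + h, y_n + h·k3); y_{n+1} = y_n + (h/6)·(k1 + 2k2 + 2k3 + k4).
s=0.000000, y=-2.160000:
  k1 = f(0.000000, -2.160000) = -1.835600
  k2 = f(0.225000, -2.573010) = -3.790380
  k3 = f(0.225000, -3.012836) = -6.247178
  k4 = f(0.450000, -4.971230) = -21.883130
  y ← -2.160000 + (0.45/6)·(k1 + 2k2 + 2k3 + k4) = -5.444539
y(0.45) ≈ -5.4445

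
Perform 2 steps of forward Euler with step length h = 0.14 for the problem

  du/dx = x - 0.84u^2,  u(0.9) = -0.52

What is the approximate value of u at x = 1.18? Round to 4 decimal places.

Euler: u_{n+1} = u_n + h·f(x_n, u_n).
x=0.900000, u=-0.520000: f=0.672864 → u ← -0.520000 + 0.14·0.672864 = -0.425799
x=1.040000, u=-0.425799: f=0.887704 → u ← -0.425799 + 0.14·0.887704 = -0.301520
u(1.18) ≈ -0.3015

-0.3015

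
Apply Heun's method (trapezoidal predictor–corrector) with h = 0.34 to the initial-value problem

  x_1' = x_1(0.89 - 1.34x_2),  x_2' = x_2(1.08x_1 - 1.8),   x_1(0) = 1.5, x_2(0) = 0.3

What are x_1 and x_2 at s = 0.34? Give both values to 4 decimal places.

Heun on (x_1,x_2): k1 = f(s_n, state_n); k2 = f(s_n + h, state_n + h·k1); state_{n+1} = state_n + (h/2)·(k1 + k2).
0.000000: (1.500000, 0.300000)
  k1 = (0.732000, -0.054000)
  predictor → (1.748880, 0.281640)
  k2 = (0.896480, 0.025007)
  → (1.776842, 0.295071)
(x_1(0.34), x_2(0.34)) ≈ (1.7768, 0.2951)

1.7768, 0.2951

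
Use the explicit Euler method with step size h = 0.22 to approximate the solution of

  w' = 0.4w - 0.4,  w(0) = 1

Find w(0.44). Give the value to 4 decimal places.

Euler: w_{n+1} = w_n + h·f(t_n, w_n).
t=0.000000, w=1.000000: f=0.000000 → w ← 1.000000 + 0.22·0.000000 = 1.000000
t=0.220000, w=1.000000: f=0.000000 → w ← 1.000000 + 0.22·0.000000 = 1.000000
w(0.44) ≈ 1.0000

1.0000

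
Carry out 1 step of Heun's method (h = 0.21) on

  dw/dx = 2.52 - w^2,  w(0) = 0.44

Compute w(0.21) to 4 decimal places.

Heun: k1 = f(x_n, w_n); k2 = f(x_n + h, w_n + h·k1); w_{n+1} = w_n + (h/2)·(k1 + k2).
x=0.000000, w=0.440000:
  k1 = f(0.000000, 0.440000) = 2.326400
  k2 = f(0.210000, 0.928544) = 1.657806
  w ← 0.440000 + (0.21/2)·(2.326400 + 1.657806) = 0.858342
w(0.21) ≈ 0.8583

0.8583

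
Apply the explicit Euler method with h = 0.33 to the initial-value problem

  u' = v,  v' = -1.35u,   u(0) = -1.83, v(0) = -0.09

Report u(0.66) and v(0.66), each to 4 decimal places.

-1.6204, 1.5538

Euler on (u,v): u_{n+1} = u_n + h·u', v_{n+1} = v_n + h·v'.
0.000000: (-1.830000, -0.090000); f=(-0.090000, 2.470500) → (-1.859700, 0.725265)
0.330000: (-1.859700, 0.725265); f=(0.725265, 2.510595) → (-1.620363, 1.553761)
(u(0.66), v(0.66)) ≈ (-1.6204, 1.5538)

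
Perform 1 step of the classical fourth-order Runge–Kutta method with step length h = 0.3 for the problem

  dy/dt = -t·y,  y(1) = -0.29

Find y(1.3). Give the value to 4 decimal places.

-0.2054

RK4: k1 = f(t_n, y_n); k2 = f(t_n + h/2, y_n + (h/2)·k1); k3 = f(t_n + h/2, y_n + (h/2)·k2); k4 = f(t_n + h, y_n + h·k3); y_{n+1} = y_n + (h/6)·(k1 + 2k2 + 2k3 + k4).
t=1.000000, y=-0.290000:
  k1 = f(1.000000, -0.290000) = 0.290000
  k2 = f(1.150000, -0.246500) = 0.283475
  k3 = f(1.150000, -0.247479) = 0.284601
  k4 = f(1.300000, -0.204620) = 0.266006
  y ← -0.290000 + (0.3/6)·(k1 + 2k2 + 2k3 + k4) = -0.205392
y(1.3) ≈ -0.2054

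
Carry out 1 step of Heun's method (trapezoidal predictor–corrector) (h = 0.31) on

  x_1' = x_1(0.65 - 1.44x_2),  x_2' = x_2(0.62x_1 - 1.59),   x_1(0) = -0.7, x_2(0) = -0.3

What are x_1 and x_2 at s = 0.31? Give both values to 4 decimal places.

-0.9349, -0.1683

Heun on (x_1,x_2): k1 = f(s_n, state_n); k2 = f(s_n + h, state_n + h·k1); state_{n+1} = state_n + (h/2)·(k1 + k2).
0.000000: (-0.700000, -0.300000)
  k1 = (-0.757400, 0.607200)
  predictor → (-0.934794, -0.111768)
  k2 = (-0.758067, 0.242489)
  → (-0.934897, -0.168298)
(x_1(0.31), x_2(0.31)) ≈ (-0.9349, -0.1683)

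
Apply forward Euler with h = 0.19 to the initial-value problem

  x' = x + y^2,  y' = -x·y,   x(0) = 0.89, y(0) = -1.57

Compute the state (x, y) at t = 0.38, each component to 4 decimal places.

2.1410, -0.9259

Euler on (x,y): x_{n+1} = x_n + h·x', y_{n+1} = y_n + h·y'.
0.000000: (0.890000, -1.570000); f=(3.354900, 1.397300) → (1.527431, -1.304513)
0.190000: (1.527431, -1.304513); f=(3.229185, 1.992554) → (2.140976, -0.925928)
(x(0.38), y(0.38)) ≈ (2.1410, -0.9259)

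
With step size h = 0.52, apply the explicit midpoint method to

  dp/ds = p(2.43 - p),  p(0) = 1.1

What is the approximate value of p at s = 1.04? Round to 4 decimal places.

2.1764

Midpoint: k1 = f(s_n, p_n); k2 = f(s_n + h/2, p_n + (h/2)·k1); p_{n+1} = p_n + h·k2.
s=0.000000, p=1.100000:
  k1 = f(0.000000, 1.100000) = 1.463000
  k2 = f(0.260000, 1.480380) = 1.405798
  p ← 1.100000 + 0.52·1.405798 = 1.831015
s=0.520000, p=1.831015:
  k1 = f(0.520000, 1.831015) = 1.096750
  k2 = f(0.780000, 2.116170) = 0.664117
  p ← 1.831015 + 0.52·0.664117 = 2.176356
p(1.04) ≈ 2.1764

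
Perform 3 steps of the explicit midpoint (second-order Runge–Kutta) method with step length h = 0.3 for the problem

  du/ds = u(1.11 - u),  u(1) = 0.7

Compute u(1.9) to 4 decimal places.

Midpoint: k1 = f(s_n, u_n); k2 = f(s_n + h/2, u_n + (h/2)·k1); u_{n+1} = u_n + h·k2.
s=1.000000, u=0.700000:
  k1 = f(1.000000, 0.700000) = 0.287000
  k2 = f(1.150000, 0.743050) = 0.272662
  u ← 0.700000 + 0.3·0.272662 = 0.781799
s=1.300000, u=0.781799:
  k1 = f(1.300000, 0.781799) = 0.256587
  k2 = f(1.450000, 0.820287) = 0.237648
  u ← 0.781799 + 0.3·0.237648 = 0.853093
s=1.600000, u=0.853093:
  k1 = f(1.600000, 0.853093) = 0.219166
  k2 = f(1.750000, 0.885968) = 0.198485
  u ← 0.853093 + 0.3·0.198485 = 0.912639
u(1.9) ≈ 0.9126

0.9126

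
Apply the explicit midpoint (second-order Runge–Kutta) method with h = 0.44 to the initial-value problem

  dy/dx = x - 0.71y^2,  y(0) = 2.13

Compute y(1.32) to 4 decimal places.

Midpoint: k1 = f(x_n, y_n); k2 = f(x_n + h/2, y_n + (h/2)·k1); y_{n+1} = y_n + h·k2.
x=0.000000, y=2.130000:
  k1 = f(0.000000, 2.130000) = -3.221199
  k2 = f(0.220000, 1.421336) = -1.214340
  y ← 2.130000 + 0.44·(-1.214340) = 1.595691
x=0.440000, y=1.595691:
  k1 = f(0.440000, 1.595691) = -1.367822
  k2 = f(0.660000, 1.294770) = -0.530264
  y ← 1.595691 + 0.44·(-0.530264) = 1.362374
x=0.880000, y=1.362374:
  k1 = f(0.880000, 1.362374) = -0.437805
  k2 = f(1.100000, 1.266057) = -0.038059
  y ← 1.362374 + 0.44·(-0.038059) = 1.345628
y(1.32) ≈ 1.3456

1.3456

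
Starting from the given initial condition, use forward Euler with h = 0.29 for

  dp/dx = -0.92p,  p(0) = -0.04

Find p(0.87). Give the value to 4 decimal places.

Euler: p_{n+1} = p_n + h·f(x_n, p_n).
x=0.000000, p=-0.040000: f=0.036800 → p ← -0.040000 + 0.29·0.036800 = -0.029328
x=0.290000, p=-0.029328: f=0.026982 → p ← -0.029328 + 0.29·0.026982 = -0.021503
x=0.580000, p=-0.021503: f=0.019783 → p ← -0.021503 + 0.29·0.019783 = -0.015766
p(0.87) ≈ -0.0158

-0.0158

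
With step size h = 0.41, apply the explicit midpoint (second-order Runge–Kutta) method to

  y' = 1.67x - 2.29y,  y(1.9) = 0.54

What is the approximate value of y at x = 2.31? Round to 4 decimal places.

Midpoint: k1 = f(x_n, y_n); k2 = f(x_n + h/2, y_n + (h/2)·k1); y_{n+1} = y_n + h·k2.
x=1.900000, y=0.540000:
  k1 = f(1.900000, 0.540000) = 1.936400
  k2 = f(2.105000, 0.936962) = 1.369707
  y ← 0.540000 + 0.41·1.369707 = 1.101580
y(2.31) ≈ 1.1016

1.1016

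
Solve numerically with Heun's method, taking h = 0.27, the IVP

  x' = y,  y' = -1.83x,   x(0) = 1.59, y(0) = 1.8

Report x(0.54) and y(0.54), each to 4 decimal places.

2.0800, -0.1387

Heun on (x,y): k1 = f(t_n, state_n); k2 = f(t_n + h, state_n + h·k1); state_{n+1} = state_n + (h/2)·(k1 + k2).
0.000000: (1.590000, 1.800000)
  k1 = (1.800000, -2.909700)
  predictor → (2.076000, 1.014381)
  k2 = (1.014381, -3.799080)
  → (1.969941, 0.894315)
0.270000: (1.969941, 0.894315)
  k1 = (0.894315, -3.604993)
  predictor → (2.211406, -0.079033)
  k2 = (-0.079033, -4.046874)
  → (2.080004, -0.138687)
(x(0.54), y(0.54)) ≈ (2.0800, -0.1387)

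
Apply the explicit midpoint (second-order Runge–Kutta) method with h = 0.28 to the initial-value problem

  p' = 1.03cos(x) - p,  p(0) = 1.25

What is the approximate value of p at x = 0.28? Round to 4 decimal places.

1.1942

Midpoint: k1 = f(x_n, p_n); k2 = f(x_n + h/2, p_n + (h/2)·k1); p_{n+1} = p_n + h·k2.
x=0.000000, p=1.250000:
  k1 = f(0.000000, 1.250000) = -0.220000
  k2 = f(0.140000, 1.219200) = -0.199278
  p ← 1.250000 + 0.28·(-0.199278) = 1.194202
p(0.28) ≈ 1.1942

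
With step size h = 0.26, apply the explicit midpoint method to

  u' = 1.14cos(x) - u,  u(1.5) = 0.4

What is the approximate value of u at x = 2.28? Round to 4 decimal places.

-0.0387

Midpoint: k1 = f(x_n, u_n); k2 = f(x_n + h/2, u_n + (h/2)·k1); u_{n+1} = u_n + h·k2.
x=1.500000, u=0.400000:
  k1 = f(1.500000, 0.400000) = -0.319360
  k2 = f(1.630000, 0.358483) = -0.425936
  u ← 0.400000 + 0.26·(-0.425936) = 0.289257
x=1.760000, u=0.289257:
  k1 = f(1.760000, 0.289257) = -0.503664
  k2 = f(1.890000, 0.223780) = -0.581524
  u ← 0.289257 + 0.26·(-0.581524) = 0.138060
x=2.020000, u=0.138060:
  k1 = f(2.020000, 0.138060) = -0.633103
  k2 = f(2.150000, 0.055757) = -0.679745
  u ← 0.138060 + 0.26·(-0.679745) = -0.038673
u(2.28) ≈ -0.0387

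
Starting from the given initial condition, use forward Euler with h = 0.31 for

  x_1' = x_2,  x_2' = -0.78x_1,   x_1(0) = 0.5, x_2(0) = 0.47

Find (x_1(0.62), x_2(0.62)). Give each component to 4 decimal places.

Euler on (x_1,x_2): x_1_{n+1} = x_1_n + h·x_1', x_2_{n+1} = x_2_n + h·x_2'.
0.000000: (0.500000, 0.470000); f=(0.470000, -0.390000) → (0.645700, 0.349100)
0.310000: (0.645700, 0.349100); f=(0.349100, -0.503646) → (0.753921, 0.192970)
(x_1(0.62), x_2(0.62)) ≈ (0.7539, 0.1930)

0.7539, 0.1930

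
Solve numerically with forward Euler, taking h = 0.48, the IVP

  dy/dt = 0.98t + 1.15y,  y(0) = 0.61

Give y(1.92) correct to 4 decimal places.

5.4612

Euler: y_{n+1} = y_n + h·f(t_n, y_n).
t=0.000000, y=0.610000: f=0.701500 → y ← 0.610000 + 0.48·0.701500 = 0.946720
t=0.480000, y=0.946720: f=1.559128 → y ← 0.946720 + 0.48·1.559128 = 1.695101
t=0.960000, y=1.695101: f=2.890167 → y ← 1.695101 + 0.48·2.890167 = 3.082381
t=1.440000, y=3.082381: f=4.955939 → y ← 3.082381 + 0.48·4.955939 = 5.461232
y(1.92) ≈ 5.4612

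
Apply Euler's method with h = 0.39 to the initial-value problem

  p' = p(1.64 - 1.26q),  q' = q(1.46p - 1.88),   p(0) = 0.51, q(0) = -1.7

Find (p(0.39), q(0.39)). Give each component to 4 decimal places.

1.2622, -0.9472

Euler on (p,q): p_{n+1} = p_n + h·p', q_{n+1} = q_n + h·q'.
0.000000: (0.510000, -1.700000); f=(1.928820, 1.930180) → (1.262240, -0.947230)
(p(0.39), q(0.39)) ≈ (1.2622, -0.9472)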